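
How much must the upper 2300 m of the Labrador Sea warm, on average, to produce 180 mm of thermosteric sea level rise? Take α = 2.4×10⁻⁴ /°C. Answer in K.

0.326 K

ΔT = Δh/(αH) = 0.18 / (2.4×10⁻⁴ × 2300) ≈ 0.3261 K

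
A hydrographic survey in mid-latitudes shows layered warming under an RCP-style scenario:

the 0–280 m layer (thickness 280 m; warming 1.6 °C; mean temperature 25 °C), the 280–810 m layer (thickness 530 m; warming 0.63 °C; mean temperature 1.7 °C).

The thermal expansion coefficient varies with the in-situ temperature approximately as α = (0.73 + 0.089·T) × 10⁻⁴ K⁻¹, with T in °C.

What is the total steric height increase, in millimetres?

Δh ≈ 160 mm

Layer 1: α = (0.73 + 0.089×25)×10⁻⁴ = 2.955×10⁻⁴ K⁻¹
Layer 2: α = (0.73 + 0.089×1.7)×10⁻⁴ = 0.8813×10⁻⁴ K⁻¹
0–280 m: 1.6 × 2.955×10⁻⁴ × 280 = 0.132384 m
280–810 m: 0.63 × 0.8813×10⁻⁴ × 530 = 0.029426607 m
Δh = 0.132384 + 0.029426607 = 0.161810607 m ≈ 160 mm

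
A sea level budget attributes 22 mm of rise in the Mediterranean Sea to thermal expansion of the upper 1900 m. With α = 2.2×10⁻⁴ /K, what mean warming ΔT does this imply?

about 0.0526 °C

ΔT = Δh/(αH) = 0.022 / (2.2×10⁻⁴ × 1900) ≈ 0.05263 °C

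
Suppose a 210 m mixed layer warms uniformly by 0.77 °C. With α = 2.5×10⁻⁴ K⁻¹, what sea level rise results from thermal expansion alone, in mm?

Δh ≈ 40.4 mm

Δh = αΔT·H = 2.5×10⁻⁴ × 0.77 × 210 = 0.040425 m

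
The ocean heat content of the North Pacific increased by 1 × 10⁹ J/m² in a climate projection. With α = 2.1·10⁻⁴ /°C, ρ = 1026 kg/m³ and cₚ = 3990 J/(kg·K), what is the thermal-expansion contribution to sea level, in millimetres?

Δh = αQ/(ρcₚ) = 2.1×10⁻⁴ × 1×10⁹ / (1026 × 3990) ≈ 0.051298 m

Δh ≈ 51 mm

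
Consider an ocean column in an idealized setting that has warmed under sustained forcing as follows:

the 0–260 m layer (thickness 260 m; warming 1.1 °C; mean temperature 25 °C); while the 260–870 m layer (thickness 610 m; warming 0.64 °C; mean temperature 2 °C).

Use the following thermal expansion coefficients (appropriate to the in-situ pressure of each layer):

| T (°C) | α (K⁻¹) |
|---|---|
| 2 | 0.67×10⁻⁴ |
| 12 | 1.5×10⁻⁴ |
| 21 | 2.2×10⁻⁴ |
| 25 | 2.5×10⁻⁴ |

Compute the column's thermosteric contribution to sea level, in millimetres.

Δh = 97.7 mm

Layer 1 at 25 °C → α = 2.5×10⁻⁴ K⁻¹
Layer 2 at 2 °C → α = 0.67×10⁻⁴ K⁻¹
1.1 × 2.5×10⁻⁴ × 260 = 0.07150 m
260–870 m: 0.67×10⁻⁴ × 610 × 0.64 = 0.0261568 m
Δh = 0.07150 + 0.0261568 = 0.0976568 m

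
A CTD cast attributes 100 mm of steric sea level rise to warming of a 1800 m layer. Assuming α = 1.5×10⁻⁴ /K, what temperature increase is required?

ΔT = Δh/(αH) = 0.1 / (1.5×10⁻⁴ × 1800) ≈ 0.3704 K

ΔT ≈ 0.370 K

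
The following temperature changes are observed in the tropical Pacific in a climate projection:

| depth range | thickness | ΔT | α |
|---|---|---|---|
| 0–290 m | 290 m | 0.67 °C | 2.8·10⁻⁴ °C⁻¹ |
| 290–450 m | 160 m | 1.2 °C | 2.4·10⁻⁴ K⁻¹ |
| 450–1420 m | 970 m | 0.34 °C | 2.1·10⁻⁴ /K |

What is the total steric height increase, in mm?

Δh = 170 mm

2.8×10⁻⁴ × 0.67 × 290 = 0.054404 m
2.4×10⁻⁴ × 1.2 × 160 = 0.04608 m
Layer 3: 0.34 × 2.1×10⁻⁴ × 970 = 0.069258 m
Δh = 0.054404 + 0.04608 + 0.069258 = 0.169742 m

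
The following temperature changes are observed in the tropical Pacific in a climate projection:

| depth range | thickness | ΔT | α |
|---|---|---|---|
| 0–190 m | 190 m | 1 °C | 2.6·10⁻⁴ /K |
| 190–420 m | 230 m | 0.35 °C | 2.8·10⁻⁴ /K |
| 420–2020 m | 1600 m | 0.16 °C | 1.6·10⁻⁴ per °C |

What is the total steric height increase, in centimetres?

about 11.3 cm

Layer 1: 190 × 2.6×10⁻⁴ × 1 = 0.04940 m
Layer 2: 2.8×10⁻⁴ × 230 × 0.35 = 0.02254 m
1600 × 1.6×10⁻⁴ × 0.16 = 0.04096 m
Δh = 0.04940 + 0.02254 + 0.04096 = 0.11290 m ≈ 11.3 cm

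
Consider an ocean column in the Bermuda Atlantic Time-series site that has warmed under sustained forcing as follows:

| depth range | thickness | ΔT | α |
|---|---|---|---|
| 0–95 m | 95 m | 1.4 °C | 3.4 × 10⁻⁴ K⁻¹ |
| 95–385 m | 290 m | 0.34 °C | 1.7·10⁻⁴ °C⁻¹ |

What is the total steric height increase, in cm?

3.4×10⁻⁴ × 1.4 × 95 = 0.04522 m
1.7×10⁻⁴ × 290 × 0.34 = 0.016762 m
Δh = 0.04522 + 0.016762 = 0.061982 m

about 6.20 cm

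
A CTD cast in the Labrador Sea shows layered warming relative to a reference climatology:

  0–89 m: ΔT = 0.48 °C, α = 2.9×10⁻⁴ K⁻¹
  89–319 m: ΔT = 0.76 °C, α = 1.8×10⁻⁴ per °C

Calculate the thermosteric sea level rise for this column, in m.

Δh = 0.0439 m

Layer 1: 2.9×10⁻⁴ × 0.48 × 89 = 0.0123888 m
89–319 m: 230 × 1.8×10⁻⁴ × 0.76 = 0.031464 m
Δh = 0.0123888 + 0.031464 = 0.0438528 m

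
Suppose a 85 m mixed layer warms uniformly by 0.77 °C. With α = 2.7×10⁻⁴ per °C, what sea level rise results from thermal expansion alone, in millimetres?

about 18 mm

Δh = αΔT·H = 2.7×10⁻⁴ × 0.77 × 85 = 0.0176715 m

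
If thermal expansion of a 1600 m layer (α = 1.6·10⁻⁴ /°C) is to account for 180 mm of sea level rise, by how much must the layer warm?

ΔT ≈ 0.703 K

ΔT = Δh/(αH) = 0.18 / (1.6×10⁻⁴ × 1600) ≈ 0.7031 K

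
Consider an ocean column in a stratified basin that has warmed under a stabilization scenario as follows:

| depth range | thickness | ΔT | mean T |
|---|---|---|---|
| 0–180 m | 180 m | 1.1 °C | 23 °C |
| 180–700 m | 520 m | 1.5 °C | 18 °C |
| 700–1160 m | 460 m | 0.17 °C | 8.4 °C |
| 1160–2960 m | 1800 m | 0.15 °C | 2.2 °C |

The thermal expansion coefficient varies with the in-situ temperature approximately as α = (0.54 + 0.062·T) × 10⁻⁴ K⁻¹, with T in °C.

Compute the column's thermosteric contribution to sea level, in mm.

Layer 1: α = (0.54 + 0.062×23)×10⁻⁴ = 1.966×10⁻⁴ K⁻¹
Layer 2: α = (0.54 + 0.062×18)×10⁻⁴ = 1.656×10⁻⁴ K⁻¹
Layer 3: α = (0.54 + 0.062×8.4)×10⁻⁴ = 1.0608×10⁻⁴ K⁻¹
Layer 4: α = (0.54 + 0.062×2.2)×10⁻⁴ = 0.6764×10⁻⁴ K⁻¹
Layer 1: 1.1 × 180 × 1.966×10⁻⁴ = 0.0389268 m
180–700 m: 1.5 × 520 × 1.656×10⁻⁴ = 0.129168 m
700–1160 m: 1.0608×10⁻⁴ × 460 × 0.17 = 0.008295456 m
Layer 4: 0.6764×10⁻⁴ × 1800 × 0.15 = 0.0182628 m
Δh = 0.0389268 + 0.129168 + 0.008295456 + 0.0182628 = 0.194653056 m ≈ 195 mm

about 195 mm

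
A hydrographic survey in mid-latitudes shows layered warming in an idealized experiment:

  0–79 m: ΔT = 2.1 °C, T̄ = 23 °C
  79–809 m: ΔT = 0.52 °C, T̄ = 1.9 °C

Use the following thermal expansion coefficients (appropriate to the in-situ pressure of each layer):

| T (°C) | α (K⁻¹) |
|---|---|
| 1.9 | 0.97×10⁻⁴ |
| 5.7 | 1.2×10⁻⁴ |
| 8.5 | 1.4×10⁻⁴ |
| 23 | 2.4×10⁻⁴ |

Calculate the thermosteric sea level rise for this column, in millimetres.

about 77 mm

Layer 1 at 23 °C → α = 2.4×10⁻⁴ K⁻¹
Layer 2 at 1.9 °C → α = 0.97×10⁻⁴ K⁻¹
2.1 × 79 × 2.4×10⁻⁴ = 0.039816 m
Layer 2: 0.97×10⁻⁴ × 0.52 × 730 = 0.0368212 m
Δh = 0.039816 + 0.0368212 = 0.0766372 m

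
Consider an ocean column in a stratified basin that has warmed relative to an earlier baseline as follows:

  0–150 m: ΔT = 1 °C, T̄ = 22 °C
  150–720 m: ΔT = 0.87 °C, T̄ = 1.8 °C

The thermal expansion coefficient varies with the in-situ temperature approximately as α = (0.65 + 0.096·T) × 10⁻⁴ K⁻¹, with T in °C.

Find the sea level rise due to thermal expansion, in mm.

Layer 1: α = (0.65 + 0.096×22)×10⁻⁴ = 2.762×10⁻⁴ K⁻¹
Layer 2: α = (0.65 + 0.096×1.8)×10⁻⁴ = 0.8228×10⁻⁴ K⁻¹
0–150 m: 2.762×10⁻⁴ × 150 × 1 = 0.04143 m
Layer 2: 570 × 0.87 × 0.8228×10⁻⁴ = 0.040802652 m
Δh = 0.04143 + 0.040802652 = 0.082232652 m

Δh = 82.2 mm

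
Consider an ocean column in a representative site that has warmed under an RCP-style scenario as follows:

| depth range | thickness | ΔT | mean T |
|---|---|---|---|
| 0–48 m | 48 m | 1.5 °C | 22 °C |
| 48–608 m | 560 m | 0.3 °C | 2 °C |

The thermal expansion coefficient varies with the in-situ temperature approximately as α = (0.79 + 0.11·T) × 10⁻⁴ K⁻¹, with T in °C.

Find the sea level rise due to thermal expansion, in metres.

about 0.040 m

Layer 1: α = (0.79 + 0.11×22)×10⁻⁴ = 3.21×10⁻⁴ K⁻¹
Layer 2: α = (0.79 + 0.11×2)×10⁻⁴ = 1.01×10⁻⁴ K⁻¹
Layer 1: 3.21×10⁻⁴ × 48 × 1.5 = 0.023112 m
Layer 2: 0.3 × 1.01×10⁻⁴ × 560 = 0.016968 m
Δh = 0.023112 + 0.016968 = 0.04008 m ≈ 0.040 m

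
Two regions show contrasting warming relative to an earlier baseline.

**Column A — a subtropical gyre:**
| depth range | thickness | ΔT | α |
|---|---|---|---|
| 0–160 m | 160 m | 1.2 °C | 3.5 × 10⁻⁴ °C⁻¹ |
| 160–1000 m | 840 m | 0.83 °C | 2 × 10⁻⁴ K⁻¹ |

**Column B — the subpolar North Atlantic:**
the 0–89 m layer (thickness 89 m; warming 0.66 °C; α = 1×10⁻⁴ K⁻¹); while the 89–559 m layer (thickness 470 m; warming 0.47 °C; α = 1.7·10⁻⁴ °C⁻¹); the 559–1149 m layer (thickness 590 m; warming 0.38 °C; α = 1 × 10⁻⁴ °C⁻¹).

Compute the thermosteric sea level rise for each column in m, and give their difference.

A: 0.207 m; B: 0.0658 m; difference 0.141 m

A 0–160 m: 3.5×10⁻⁴ × 1.2 × 160 = 0.06720 m
A 2×10⁻⁴ × 840 × 0.83 = 0.13944 m
A total: 0.20664 m
B 0–89 m: 0.66 × 1×10⁻⁴ × 89 = 0.005874 m
B 89–559 m: 1.7×10⁻⁴ × 470 × 0.47 = 0.037553 m
B 559–1149 m: 590 × 1×10⁻⁴ × 0.38 = 0.02242 m
B total: 0.065847 m
Difference: 0.20664 − 0.065847 = 0.140793 m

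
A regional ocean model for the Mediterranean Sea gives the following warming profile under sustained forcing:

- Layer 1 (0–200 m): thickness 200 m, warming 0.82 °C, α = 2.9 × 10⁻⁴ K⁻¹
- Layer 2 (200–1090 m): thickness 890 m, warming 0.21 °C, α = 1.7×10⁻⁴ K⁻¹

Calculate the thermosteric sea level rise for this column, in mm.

about 79 mm

0–200 m: 2.9×10⁻⁴ × 200 × 0.82 = 0.04756 m
Layer 2: 890 × 1.7×10⁻⁴ × 0.21 = 0.031773 m
Δh = 0.04756 + 0.031773 = 0.079333 m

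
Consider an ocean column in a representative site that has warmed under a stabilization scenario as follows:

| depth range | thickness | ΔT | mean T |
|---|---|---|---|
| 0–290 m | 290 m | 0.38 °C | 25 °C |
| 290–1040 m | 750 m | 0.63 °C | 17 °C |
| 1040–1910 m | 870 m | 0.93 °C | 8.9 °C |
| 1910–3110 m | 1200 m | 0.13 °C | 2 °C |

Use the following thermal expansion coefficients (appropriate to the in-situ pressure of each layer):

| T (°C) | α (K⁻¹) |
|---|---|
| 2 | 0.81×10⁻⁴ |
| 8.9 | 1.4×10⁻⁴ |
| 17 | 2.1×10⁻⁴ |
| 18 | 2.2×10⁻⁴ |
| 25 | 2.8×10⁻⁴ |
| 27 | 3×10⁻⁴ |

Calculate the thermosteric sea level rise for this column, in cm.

Layer 1 at 25 °C → α = 2.8×10⁻⁴ K⁻¹
Layer 2 at 17 °C → α = 2.1×10⁻⁴ K⁻¹
Layer 3 at 8.9 °C → α = 1.4×10⁻⁴ K⁻¹
Layer 4 at 2 °C → α = 0.81×10⁻⁴ K⁻¹
0–290 m: 0.38 × 290 × 2.8×10⁻⁴ = 0.030856 m
290–1040 m: 2.1×10⁻⁴ × 0.63 × 750 = 0.099225 m
1040–1910 m: 870 × 0.93 × 1.4×10⁻⁴ = 0.113274 m
0.13 × 0.81×10⁻⁴ × 1200 = 0.012636 m
Δh = 0.030856 + 0.099225 + 0.113274 + 0.012636 = 0.255991 m

25.6 cm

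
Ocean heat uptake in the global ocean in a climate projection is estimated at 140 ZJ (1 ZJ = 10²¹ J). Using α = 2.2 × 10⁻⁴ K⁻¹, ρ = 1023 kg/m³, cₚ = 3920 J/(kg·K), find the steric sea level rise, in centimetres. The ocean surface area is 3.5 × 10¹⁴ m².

Per unit area: Q = 140×10²¹ / (3.5×10¹⁴) = 4×10⁸ J/m²
Δh = αQ/(ρcₚ) = 2.2×10⁻⁴ × 4×10⁸ / (1023 × 3920) ≈ 0.021944 m

2.2 cm of thermosteric rise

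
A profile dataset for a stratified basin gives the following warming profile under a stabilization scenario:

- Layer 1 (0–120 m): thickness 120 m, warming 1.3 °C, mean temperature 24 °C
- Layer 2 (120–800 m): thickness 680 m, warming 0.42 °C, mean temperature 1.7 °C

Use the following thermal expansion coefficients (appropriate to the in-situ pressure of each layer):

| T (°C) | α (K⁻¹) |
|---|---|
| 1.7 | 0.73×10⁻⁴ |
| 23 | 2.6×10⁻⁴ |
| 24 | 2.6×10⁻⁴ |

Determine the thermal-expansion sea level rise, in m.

Layer 1 at 24 °C → α = 2.6×10⁻⁴ K⁻¹
Layer 2 at 1.7 °C → α = 0.73×10⁻⁴ K⁻¹
Layer 1: 1.3 × 120 × 2.6×10⁻⁴ = 0.04056 m
680 × 0.42 × 0.73×10⁻⁴ = 0.0208488 m
Δh = 0.04056 + 0.0208488 = 0.0614088 m

Δh ≈ 0.0614 m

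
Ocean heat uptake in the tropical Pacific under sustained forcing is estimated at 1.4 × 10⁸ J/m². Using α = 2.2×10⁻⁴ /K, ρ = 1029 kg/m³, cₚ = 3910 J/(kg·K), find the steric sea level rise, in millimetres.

Δh = αQ/(ρcₚ) = 2.2×10⁻⁴ × 1.4×10⁸ / (1029 × 3910) ≈ 0.0076552 m

7.66 mm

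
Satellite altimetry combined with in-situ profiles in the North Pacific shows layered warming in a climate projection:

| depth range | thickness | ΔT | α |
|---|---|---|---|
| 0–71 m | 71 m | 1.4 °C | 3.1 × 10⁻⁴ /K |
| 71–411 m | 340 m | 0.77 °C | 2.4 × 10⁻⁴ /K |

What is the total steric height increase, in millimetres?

0–71 m: 1.4 × 3.1×10⁻⁴ × 71 = 0.030814 m
71–411 m: 0.77 × 2.4×10⁻⁴ × 340 = 0.062832 m
Δh = 0.030814 + 0.062832 = 0.093646 m

93.6 mm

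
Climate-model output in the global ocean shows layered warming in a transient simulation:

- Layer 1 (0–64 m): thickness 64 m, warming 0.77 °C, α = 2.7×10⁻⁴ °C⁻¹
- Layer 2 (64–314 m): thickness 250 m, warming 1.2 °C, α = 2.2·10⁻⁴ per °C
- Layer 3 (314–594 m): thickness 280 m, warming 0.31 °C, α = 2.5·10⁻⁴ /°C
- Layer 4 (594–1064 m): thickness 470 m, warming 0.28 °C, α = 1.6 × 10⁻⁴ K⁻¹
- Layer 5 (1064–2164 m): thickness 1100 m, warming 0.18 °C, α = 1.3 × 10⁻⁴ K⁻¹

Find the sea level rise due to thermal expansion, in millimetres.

Layer 1: 2.7×10⁻⁴ × 64 × 0.77 = 0.0133056 m
2.2×10⁻⁴ × 250 × 1.2 = 0.06600 m
2.5×10⁻⁴ × 0.31 × 280 = 0.02170 m
Layer 4: 470 × 1.6×10⁻⁴ × 0.28 = 0.021056 m
Layer 5: 1.3×10⁻⁴ × 1100 × 0.18 = 0.02574 m
Δh = 0.0133056 + 0.06600 + 0.02170 + 0.021056 + 0.02574 = 0.1478016 m ≈ 148 mm

about 148 mm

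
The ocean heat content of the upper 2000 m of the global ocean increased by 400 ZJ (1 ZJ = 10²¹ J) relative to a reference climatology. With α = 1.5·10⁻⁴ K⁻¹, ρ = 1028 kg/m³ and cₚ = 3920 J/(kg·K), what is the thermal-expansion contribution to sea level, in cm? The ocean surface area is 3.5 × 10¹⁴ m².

4.25 cm

Per unit area: Q = 400×10²¹ / (3.5×10¹⁴) ≈ 1.143×10⁹ J/m²
Δh = αQ/(ρcₚ) = 1.5×10⁻⁴ × 1.143×10⁹ / (1028 × 3920) ≈ 0.042546 m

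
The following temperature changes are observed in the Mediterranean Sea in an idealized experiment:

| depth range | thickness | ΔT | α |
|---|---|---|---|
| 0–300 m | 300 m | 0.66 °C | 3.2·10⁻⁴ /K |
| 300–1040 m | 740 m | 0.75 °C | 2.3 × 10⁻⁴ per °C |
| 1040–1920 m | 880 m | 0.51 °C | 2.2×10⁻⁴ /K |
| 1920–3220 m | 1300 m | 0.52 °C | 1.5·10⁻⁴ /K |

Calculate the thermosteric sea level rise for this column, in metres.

Δh = 0.39 m

0.66 × 3.2×10⁻⁴ × 300 = 0.06336 m
2.3×10⁻⁴ × 740 × 0.75 = 0.12765 m
Layer 3: 880 × 2.2×10⁻⁴ × 0.51 = 0.098736 m
1920–3220 m: 1300 × 1.5×10⁻⁴ × 0.52 = 0.10140 m
Δh = 0.06336 + 0.12765 + 0.098736 + 0.10140 = 0.391146 m ≈ 0.39 m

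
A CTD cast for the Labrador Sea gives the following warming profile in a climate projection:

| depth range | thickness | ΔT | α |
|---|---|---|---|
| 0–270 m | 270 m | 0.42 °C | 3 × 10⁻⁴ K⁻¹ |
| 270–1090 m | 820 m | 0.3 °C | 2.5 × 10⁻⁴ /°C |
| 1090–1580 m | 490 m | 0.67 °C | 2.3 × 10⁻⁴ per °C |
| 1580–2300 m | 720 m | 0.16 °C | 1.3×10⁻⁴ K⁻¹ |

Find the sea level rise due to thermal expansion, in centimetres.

Δh ≈ 18.6 cm

Layer 1: 270 × 0.42 × 3×10⁻⁴ = 0.03402 m
Layer 2: 0.3 × 820 × 2.5×10⁻⁴ = 0.06150 m
1090–1580 m: 490 × 2.3×10⁻⁴ × 0.67 = 0.075509 m
1580–2300 m: 1.3×10⁻⁴ × 0.16 × 720 = 0.014976 m
Δh = 0.03402 + 0.06150 + 0.075509 + 0.014976 = 0.186005 m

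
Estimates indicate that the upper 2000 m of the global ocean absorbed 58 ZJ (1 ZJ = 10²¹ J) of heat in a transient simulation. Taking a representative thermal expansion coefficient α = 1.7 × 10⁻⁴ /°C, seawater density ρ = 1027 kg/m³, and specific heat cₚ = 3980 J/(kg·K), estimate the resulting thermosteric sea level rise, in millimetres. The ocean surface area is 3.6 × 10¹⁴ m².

6.70 mm

Per unit area: Q = 58×10²¹ / (3.6×10¹⁴) ≈ 1.611×10⁸ J/m²
Δh = αQ/(ρcₚ) = 1.7×10⁻⁴ × 1.611×10⁸ / (1027 × 3980) ≈ 0.0067002 m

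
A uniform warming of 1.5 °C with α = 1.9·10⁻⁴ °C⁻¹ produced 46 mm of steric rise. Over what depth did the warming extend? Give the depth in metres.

H = Δh/(αΔT) = 0.046 / (1.9×10⁻⁴ × 1.5) ≈ 161.4 m

161 m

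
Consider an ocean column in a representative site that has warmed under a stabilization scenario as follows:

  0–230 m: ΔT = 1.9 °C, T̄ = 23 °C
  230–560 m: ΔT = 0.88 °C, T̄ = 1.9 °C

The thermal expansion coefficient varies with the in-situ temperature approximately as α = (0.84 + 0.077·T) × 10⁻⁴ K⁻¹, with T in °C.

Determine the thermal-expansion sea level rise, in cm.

Layer 1: α = (0.84 + 0.077×23)×10⁻⁴ = 2.611×10⁻⁴ K⁻¹
Layer 2: α = (0.84 + 0.077×1.9)×10⁻⁴ = 0.9863×10⁻⁴ K⁻¹
230 × 1.9 × 2.611×10⁻⁴ = 0.1141007 m
230–560 m: 0.9863×10⁻⁴ × 330 × 0.88 = 0.028642152 m
Δh = 0.1141007 + 0.028642152 = 0.142742852 m

14.3 cm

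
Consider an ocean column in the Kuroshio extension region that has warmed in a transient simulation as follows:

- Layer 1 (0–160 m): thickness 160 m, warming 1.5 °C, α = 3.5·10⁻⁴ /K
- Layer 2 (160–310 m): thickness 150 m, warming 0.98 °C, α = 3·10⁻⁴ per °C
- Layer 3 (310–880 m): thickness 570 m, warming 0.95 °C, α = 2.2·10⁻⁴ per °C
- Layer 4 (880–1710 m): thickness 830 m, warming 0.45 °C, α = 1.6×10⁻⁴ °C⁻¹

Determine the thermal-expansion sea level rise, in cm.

0–160 m: 1.5 × 3.5×10⁻⁴ × 160 = 0.08400 m
0.98 × 3×10⁻⁴ × 150 = 0.04410 m
310–880 m: 0.95 × 570 × 2.2×10⁻⁴ = 0.11913 m
Layer 4: 1.6×10⁻⁴ × 830 × 0.45 = 0.05976 m
Δh = 0.08400 + 0.04410 + 0.11913 + 0.05976 = 0.30699 m

30.7 cm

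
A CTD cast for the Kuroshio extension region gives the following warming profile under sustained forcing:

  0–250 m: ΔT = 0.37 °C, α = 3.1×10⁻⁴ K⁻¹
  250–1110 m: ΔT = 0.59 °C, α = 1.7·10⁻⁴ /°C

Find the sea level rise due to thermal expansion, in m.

Δh = 0.115 m

250 × 3.1×10⁻⁴ × 0.37 = 0.028675 m
250–1110 m: 1.7×10⁻⁴ × 0.59 × 860 = 0.086258 m
Δh = 0.028675 + 0.086258 = 0.114933 m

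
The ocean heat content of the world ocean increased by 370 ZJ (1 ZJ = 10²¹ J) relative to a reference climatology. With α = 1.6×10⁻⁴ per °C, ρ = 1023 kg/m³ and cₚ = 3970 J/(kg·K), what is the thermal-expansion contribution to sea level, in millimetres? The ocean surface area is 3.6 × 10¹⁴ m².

Per unit area: Q = 370×10²¹ / (3.6×10¹⁴) ≈ 1.028×10⁹ J/m²
Δh = αQ/(ρcₚ) = 1.6×10⁻⁴ × 1.028×10⁹ / (1023 × 3970) ≈ 0.040499 m

40 mm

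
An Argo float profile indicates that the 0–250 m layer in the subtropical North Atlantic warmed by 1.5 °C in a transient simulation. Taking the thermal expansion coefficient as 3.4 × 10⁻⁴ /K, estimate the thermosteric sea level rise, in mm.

about 130 mm

Δh = αΔT·H = 3.4×10⁻⁴ × 1.5 × 250 = 0.12750 m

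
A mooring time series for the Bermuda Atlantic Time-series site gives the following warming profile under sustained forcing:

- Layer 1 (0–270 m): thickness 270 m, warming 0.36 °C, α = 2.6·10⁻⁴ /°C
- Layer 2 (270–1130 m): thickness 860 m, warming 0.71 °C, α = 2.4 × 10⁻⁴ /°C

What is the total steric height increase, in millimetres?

0–270 m: 0.36 × 270 × 2.6×10⁻⁴ = 0.025272 m
270–1130 m: 860 × 2.4×10⁻⁴ × 0.71 = 0.146544 m
Δh = 0.025272 + 0.146544 = 0.171816 m ≈ 172 mm

172 mm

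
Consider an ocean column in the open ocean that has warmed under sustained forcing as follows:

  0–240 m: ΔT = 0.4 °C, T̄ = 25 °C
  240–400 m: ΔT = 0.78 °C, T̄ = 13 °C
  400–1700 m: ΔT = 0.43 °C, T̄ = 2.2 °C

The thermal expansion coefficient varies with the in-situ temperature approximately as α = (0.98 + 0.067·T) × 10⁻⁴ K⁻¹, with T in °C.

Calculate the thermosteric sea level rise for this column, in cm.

about 11.2 cm

Layer 1: α = (0.98 + 0.067×25)×10⁻⁴ = 2.655×10⁻⁴ K⁻¹
Layer 2: α = (0.98 + 0.067×13)×10⁻⁴ = 1.851×10⁻⁴ K⁻¹
Layer 3: α = (0.98 + 0.067×2.2)×10⁻⁴ = 1.1274×10⁻⁴ K⁻¹
0–240 m: 0.4 × 2.655×10⁻⁴ × 240 = 0.025488 m
1.851×10⁻⁴ × 160 × 0.78 = 0.02310048 m
400–1700 m: 1300 × 0.43 × 1.1274×10⁻⁴ = 0.06302166 m
Δh = 0.025488 + 0.02310048 + 0.06302166 = 0.11161014 m ≈ 11.2 cm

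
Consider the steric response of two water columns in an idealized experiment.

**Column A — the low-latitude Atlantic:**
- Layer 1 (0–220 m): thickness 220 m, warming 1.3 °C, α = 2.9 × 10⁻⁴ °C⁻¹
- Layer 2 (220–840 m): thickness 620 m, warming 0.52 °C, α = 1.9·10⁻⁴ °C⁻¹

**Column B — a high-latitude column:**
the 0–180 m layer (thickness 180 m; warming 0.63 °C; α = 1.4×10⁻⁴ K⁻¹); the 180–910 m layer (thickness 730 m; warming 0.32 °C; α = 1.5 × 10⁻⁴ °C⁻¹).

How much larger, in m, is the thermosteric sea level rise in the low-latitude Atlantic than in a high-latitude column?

A 1.3 × 220 × 2.9×10⁻⁴ = 0.08294 m
A Layer 2: 620 × 0.52 × 1.9×10⁻⁴ = 0.061256 m
A total: 0.144196 m
B Layer 1: 0.63 × 180 × 1.4×10⁻⁴ = 0.015876 m
B Layer 2: 1.5×10⁻⁴ × 730 × 0.32 = 0.03504 m
B total: 0.050916 m
Difference: 0.144196 − 0.050916 = 0.09328 m

0.0933 m larger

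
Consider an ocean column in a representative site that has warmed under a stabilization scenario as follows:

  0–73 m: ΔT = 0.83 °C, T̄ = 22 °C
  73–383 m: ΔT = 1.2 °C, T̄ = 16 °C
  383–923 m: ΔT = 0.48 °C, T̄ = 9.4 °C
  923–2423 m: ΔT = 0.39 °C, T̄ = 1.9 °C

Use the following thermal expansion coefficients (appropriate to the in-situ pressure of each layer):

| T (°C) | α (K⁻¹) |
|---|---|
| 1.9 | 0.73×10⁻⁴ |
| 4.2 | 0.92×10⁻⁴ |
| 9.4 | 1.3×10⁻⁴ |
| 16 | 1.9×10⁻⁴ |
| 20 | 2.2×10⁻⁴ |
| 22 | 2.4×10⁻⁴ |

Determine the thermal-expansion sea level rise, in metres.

Layer 1 at 22 °C → α = 2.4×10⁻⁴ K⁻¹
Layer 2 at 16 °C → α = 1.9×10⁻⁴ K⁻¹
Layer 3 at 9.4 °C → α = 1.3×10⁻⁴ K⁻¹
Layer 4 at 1.9 °C → α = 0.73×10⁻⁴ K⁻¹
0–73 m: 0.83 × 2.4×10⁻⁴ × 73 = 0.0145416 m
73–383 m: 1.2 × 310 × 1.9×10⁻⁴ = 0.07068 m
1.3×10⁻⁴ × 540 × 0.48 = 0.033696 m
Layer 4: 1500 × 0.73×10⁻⁴ × 0.39 = 0.042705 m
Δh = 0.0145416 + 0.07068 + 0.033696 + 0.042705 = 0.1616226 m

0.16 m of thermosteric rise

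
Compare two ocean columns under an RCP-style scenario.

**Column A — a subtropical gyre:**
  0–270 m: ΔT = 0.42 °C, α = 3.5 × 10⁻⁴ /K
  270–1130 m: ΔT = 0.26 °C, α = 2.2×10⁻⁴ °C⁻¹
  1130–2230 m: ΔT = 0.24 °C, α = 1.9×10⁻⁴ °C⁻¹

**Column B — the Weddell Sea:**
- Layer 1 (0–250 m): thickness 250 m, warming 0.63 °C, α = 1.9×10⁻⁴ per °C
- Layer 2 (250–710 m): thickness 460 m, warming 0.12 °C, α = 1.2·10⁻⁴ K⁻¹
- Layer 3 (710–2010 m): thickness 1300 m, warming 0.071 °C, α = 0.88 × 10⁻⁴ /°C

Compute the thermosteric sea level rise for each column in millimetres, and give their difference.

A Layer 1: 3.5×10⁻⁴ × 270 × 0.42 = 0.03969 m
A 270–1130 m: 860 × 2.2×10⁻⁴ × 0.26 = 0.049192 m
A 0.24 × 1.9×10⁻⁴ × 1100 = 0.05016 m
A total: 0.139042 m
B Layer 1: 0.63 × 250 × 1.9×10⁻⁴ = 0.029925 m
B 250–710 m: 0.12 × 460 × 1.2×10⁻⁴ = 0.006624 m
B 1300 × 0.071 × 0.88×10⁻⁴ = 0.0081224 m
B total: 0.0446714 m
Difference: 0.139042 − 0.0446714 = 0.0943706 m

A: 140 mm; B: 45 mm; difference 94 mm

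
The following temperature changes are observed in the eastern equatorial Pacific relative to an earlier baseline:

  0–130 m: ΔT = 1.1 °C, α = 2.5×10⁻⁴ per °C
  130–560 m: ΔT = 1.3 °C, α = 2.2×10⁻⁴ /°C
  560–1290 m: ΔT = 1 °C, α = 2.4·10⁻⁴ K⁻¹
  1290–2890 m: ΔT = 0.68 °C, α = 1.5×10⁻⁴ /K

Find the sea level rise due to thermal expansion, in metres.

0.497 m

2.5×10⁻⁴ × 1.1 × 130 = 0.03575 m
130–560 m: 1.3 × 2.2×10⁻⁴ × 430 = 0.12298 m
560–1290 m: 2.4×10⁻⁴ × 730 × 1 = 0.17520 m
1.5×10⁻⁴ × 0.68 × 1600 = 0.16320 m
Δh = 0.03575 + 0.12298 + 0.17520 + 0.16320 = 0.49713 m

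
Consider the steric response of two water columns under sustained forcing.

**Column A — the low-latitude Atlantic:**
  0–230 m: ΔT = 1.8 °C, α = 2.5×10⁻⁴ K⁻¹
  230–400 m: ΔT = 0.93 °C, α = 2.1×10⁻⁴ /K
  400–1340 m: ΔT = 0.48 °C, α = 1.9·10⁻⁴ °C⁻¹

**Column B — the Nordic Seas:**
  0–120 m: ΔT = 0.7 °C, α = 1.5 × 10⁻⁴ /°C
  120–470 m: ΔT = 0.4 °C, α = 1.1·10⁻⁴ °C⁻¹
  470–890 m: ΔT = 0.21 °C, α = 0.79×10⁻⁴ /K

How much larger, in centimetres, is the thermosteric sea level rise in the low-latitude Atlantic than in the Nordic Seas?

Δh_A − Δh_B ≈ 18.7 cm

A 0–230 m: 1.8 × 230 × 2.5×10⁻⁴ = 0.10350 m
A 230–400 m: 0.93 × 170 × 2.1×10⁻⁴ = 0.033201 m
A 1.9×10⁻⁴ × 0.48 × 940 = 0.085728 m
A total: 0.222429 m
B 0.7 × 1.5×10⁻⁴ × 120 = 0.01260 m
B Layer 2: 1.1×10⁻⁴ × 350 × 0.4 = 0.01540 m
B Layer 3: 420 × 0.21 × 0.79×10⁻⁴ = 0.0069678 m
B total: 0.0349678 m
Difference: 0.222429 − 0.0349678 = 0.1874612 m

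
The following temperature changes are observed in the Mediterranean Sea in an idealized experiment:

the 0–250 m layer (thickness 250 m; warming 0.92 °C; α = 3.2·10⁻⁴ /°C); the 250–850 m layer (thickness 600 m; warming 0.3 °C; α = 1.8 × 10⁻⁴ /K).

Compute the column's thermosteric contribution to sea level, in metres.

0.106 m

250 × 0.92 × 3.2×10⁻⁴ = 0.07360 m
Layer 2: 600 × 0.3 × 1.8×10⁻⁴ = 0.03240 m
Δh = 0.07360 + 0.03240 = 0.10600 m ≈ 0.106 m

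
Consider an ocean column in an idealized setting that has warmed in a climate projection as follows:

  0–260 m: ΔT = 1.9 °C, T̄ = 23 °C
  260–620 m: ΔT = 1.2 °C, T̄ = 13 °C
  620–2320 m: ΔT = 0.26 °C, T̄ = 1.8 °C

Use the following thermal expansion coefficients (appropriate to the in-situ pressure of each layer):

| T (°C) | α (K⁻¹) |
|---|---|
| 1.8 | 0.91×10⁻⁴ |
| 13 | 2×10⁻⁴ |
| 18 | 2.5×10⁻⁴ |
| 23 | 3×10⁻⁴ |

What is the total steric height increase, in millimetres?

Layer 1 at 23 °C → α = 3×10⁻⁴ K⁻¹
Layer 2 at 13 °C → α = 2×10⁻⁴ K⁻¹
Layer 3 at 1.8 °C → α = 0.91×10⁻⁴ K⁻¹
0–260 m: 1.9 × 3×10⁻⁴ × 260 = 0.14820 m
Layer 2: 2×10⁻⁴ × 360 × 1.2 = 0.08640 m
620–2320 m: 1700 × 0.26 × 0.91×10⁻⁴ = 0.040222 m
Δh = 0.14820 + 0.08640 + 0.040222 = 0.274822 m ≈ 275 mm

275 mm of thermosteric rise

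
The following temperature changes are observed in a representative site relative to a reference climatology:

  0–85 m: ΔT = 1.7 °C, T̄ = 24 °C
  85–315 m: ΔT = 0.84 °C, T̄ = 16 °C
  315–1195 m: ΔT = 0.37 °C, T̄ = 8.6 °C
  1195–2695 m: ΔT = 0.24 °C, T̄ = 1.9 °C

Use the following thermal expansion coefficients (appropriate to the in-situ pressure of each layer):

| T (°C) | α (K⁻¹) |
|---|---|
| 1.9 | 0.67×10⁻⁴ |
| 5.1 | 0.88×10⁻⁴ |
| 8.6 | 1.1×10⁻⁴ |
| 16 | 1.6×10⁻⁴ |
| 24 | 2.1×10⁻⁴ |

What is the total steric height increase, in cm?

12 cm of thermosteric rise

Layer 1 at 24 °C → α = 2.1×10⁻⁴ K⁻¹
Layer 2 at 16 °C → α = 1.6×10⁻⁴ K⁻¹
Layer 3 at 8.6 °C → α = 1.1×10⁻⁴ K⁻¹
Layer 4 at 1.9 °C → α = 0.67×10⁻⁴ K⁻¹
Layer 1: 85 × 2.1×10⁻⁴ × 1.7 = 0.030345 m
0.84 × 230 × 1.6×10⁻⁴ = 0.030912 m
880 × 1.1×10⁻⁴ × 0.37 = 0.035816 m
1195–2695 m: 0.67×10⁻⁴ × 0.24 × 1500 = 0.02412 m
Δh = 0.030345 + 0.030912 + 0.035816 + 0.02412 = 0.121193 m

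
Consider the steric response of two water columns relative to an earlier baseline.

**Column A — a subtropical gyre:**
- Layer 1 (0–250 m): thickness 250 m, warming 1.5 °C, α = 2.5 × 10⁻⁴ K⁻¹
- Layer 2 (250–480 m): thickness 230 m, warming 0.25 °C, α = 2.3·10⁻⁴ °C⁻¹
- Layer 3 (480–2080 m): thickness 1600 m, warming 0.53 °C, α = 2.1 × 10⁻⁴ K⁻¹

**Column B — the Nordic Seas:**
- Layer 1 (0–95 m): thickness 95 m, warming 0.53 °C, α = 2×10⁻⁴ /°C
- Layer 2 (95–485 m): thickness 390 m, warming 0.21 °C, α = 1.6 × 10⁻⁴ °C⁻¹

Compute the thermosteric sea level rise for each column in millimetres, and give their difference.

Δh_A ≈ 285 mm, Δh_B ≈ 23.2 mm; difference ≈ 262 mm

A 1.5 × 250 × 2.5×10⁻⁴ = 0.09375 m
A 0.25 × 2.3×10⁻⁴ × 230 = 0.013225 m
A 2.1×10⁻⁴ × 0.53 × 1600 = 0.17808 m
A total: 0.285055 m
B 0–95 m: 2×10⁻⁴ × 0.53 × 95 = 0.01007 m
B 95–485 m: 0.21 × 1.6×10⁻⁴ × 390 = 0.013104 m
B total: 0.023174 m
Difference: 0.285055 − 0.023174 = 0.261881 m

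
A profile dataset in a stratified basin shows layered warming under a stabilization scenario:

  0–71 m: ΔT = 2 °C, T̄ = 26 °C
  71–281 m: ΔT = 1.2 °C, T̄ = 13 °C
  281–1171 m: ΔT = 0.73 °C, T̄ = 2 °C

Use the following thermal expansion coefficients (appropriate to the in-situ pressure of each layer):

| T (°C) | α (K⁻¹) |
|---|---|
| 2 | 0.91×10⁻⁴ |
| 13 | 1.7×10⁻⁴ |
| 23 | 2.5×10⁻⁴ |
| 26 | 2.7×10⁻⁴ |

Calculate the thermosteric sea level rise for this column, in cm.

Layer 1 at 26 °C → α = 2.7×10⁻⁴ K⁻¹
Layer 2 at 13 °C → α = 1.7×10⁻⁴ K⁻¹
Layer 3 at 2 °C → α = 0.91×10⁻⁴ K⁻¹
Layer 1: 2.7×10⁻⁴ × 71 × 2 = 0.03834 m
71–281 m: 1.2 × 210 × 1.7×10⁻⁴ = 0.04284 m
281–1171 m: 0.91×10⁻⁴ × 890 × 0.73 = 0.0591227 m
Δh = 0.03834 + 0.04284 + 0.0591227 = 0.1403027 m

about 14.0 cm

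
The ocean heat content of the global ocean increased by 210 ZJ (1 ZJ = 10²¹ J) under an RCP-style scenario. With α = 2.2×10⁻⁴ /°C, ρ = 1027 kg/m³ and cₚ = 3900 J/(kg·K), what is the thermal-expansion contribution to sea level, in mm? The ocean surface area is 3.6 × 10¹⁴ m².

Per unit area: Q = 210×10²¹ / (3.6×10¹⁴) ≈ 5.833×10⁸ J/m²
Δh = αQ/(ρcₚ) = 2.2×10⁻⁴ × 5.833×10⁸ / (1027 × 3900) ≈ 0.032039 m

Δh = 32 mm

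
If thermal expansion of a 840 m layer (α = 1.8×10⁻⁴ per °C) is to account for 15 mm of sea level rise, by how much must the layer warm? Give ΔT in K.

ΔT ≈ 0.0992 K

ΔT = Δh/(αH) = 0.015 / (1.8×10⁻⁴ × 840) ≈ 0.09921 K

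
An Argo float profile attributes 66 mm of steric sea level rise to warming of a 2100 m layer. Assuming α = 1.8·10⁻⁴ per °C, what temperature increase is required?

ΔT = Δh/(αH) = 0.066 / (1.8×10⁻⁴ × 2100) ≈ 0.1746 K

about 0.17 K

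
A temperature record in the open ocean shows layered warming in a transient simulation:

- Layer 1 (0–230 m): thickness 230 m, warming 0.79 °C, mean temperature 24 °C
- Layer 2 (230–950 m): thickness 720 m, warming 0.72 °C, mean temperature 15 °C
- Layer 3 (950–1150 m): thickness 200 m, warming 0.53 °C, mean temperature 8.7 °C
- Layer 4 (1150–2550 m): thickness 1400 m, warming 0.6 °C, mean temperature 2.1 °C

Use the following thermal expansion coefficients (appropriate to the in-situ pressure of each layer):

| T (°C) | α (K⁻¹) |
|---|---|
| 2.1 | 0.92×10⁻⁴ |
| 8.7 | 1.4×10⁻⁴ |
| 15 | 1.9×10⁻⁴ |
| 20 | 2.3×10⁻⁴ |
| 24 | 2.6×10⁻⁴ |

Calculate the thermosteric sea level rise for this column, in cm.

23.8 cm

Layer 1 at 24 °C → α = 2.6×10⁻⁴ K⁻¹
Layer 2 at 15 °C → α = 1.9×10⁻⁴ K⁻¹
Layer 3 at 8.7 °C → α = 1.4×10⁻⁴ K⁻¹
Layer 4 at 2.1 °C → α = 0.92×10⁻⁴ K⁻¹
2.6×10⁻⁴ × 230 × 0.79 = 0.047242 m
230–950 m: 0.72 × 720 × 1.9×10⁻⁴ = 0.098496 m
Layer 3: 1.4×10⁻⁴ × 0.53 × 200 = 0.01484 m
0.6 × 0.92×10⁻⁴ × 1400 = 0.07728 m
Δh = 0.047242 + 0.098496 + 0.01484 + 0.07728 = 0.237858 m ≈ 23.8 cm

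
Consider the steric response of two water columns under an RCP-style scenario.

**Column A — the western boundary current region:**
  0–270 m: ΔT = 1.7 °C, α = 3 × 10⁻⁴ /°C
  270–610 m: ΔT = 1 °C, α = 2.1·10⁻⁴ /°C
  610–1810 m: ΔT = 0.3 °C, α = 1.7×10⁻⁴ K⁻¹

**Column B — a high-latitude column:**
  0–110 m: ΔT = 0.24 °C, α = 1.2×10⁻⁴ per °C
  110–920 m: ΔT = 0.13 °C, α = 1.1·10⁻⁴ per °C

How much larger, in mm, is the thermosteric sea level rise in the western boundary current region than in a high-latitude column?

260 mm

A 3×10⁻⁴ × 270 × 1.7 = 0.13770 m
A 270–610 m: 340 × 1 × 2.1×10⁻⁴ = 0.07140 m
A Layer 3: 0.3 × 1200 × 1.7×10⁻⁴ = 0.06120 m
A total: 0.27030 m
B 0–110 m: 110 × 0.24 × 1.2×10⁻⁴ = 0.003168 m
B Layer 2: 0.13 × 810 × 1.1×10⁻⁴ = 0.011583 m
B total: 0.014751 m
Difference: 0.27030 − 0.014751 = 0.255549 m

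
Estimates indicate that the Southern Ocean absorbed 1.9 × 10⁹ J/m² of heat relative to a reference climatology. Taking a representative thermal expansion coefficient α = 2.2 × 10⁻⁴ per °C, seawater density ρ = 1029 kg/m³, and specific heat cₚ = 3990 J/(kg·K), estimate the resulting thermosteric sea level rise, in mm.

Δh = αQ/(ρcₚ) = 2.2×10⁻⁴ × 1.9×10⁹ / (1029 × 3990) ≈ 0.10181 m

Δh = 102 mm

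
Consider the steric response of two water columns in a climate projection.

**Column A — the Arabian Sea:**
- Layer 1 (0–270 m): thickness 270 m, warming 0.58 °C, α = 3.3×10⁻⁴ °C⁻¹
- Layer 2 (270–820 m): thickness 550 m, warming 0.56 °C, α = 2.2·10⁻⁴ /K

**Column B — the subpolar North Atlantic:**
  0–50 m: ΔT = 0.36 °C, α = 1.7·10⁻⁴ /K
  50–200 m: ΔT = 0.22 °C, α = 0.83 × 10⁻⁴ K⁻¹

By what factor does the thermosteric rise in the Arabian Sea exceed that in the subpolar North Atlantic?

A 0.58 × 270 × 3.3×10⁻⁴ = 0.051678 m
A 2.2×10⁻⁴ × 0.56 × 550 = 0.06776 m
A total: 0.119438 m
B 0–50 m: 1.7×10⁻⁴ × 0.36 × 50 = 0.00306 m
B Layer 2: 0.83×10⁻⁴ × 150 × 0.22 = 0.002739 m
B total: 0.005799 m
Ratio: 0.119438 / 0.005799 ≈ 20.60

≈ 21×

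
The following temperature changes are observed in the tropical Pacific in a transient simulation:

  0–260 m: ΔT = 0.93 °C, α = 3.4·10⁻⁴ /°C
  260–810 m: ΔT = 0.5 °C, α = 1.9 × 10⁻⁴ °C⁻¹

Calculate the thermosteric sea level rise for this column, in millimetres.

0–260 m: 3.4×10⁻⁴ × 0.93 × 260 = 0.082212 m
260–810 m: 0.5 × 1.9×10⁻⁴ × 550 = 0.05225 m
Δh = 0.082212 + 0.05225 = 0.134462 m ≈ 130 mm

130 mm of thermosteric rise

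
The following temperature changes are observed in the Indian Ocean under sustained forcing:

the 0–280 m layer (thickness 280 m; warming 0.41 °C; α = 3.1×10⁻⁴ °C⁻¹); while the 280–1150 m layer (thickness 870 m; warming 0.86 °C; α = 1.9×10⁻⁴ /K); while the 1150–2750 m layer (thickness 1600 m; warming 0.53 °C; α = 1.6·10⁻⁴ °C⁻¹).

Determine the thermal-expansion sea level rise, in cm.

3.1×10⁻⁴ × 280 × 0.41 = 0.035588 m
280–1150 m: 870 × 1.9×10⁻⁴ × 0.86 = 0.142158 m
1150–2750 m: 1600 × 0.53 × 1.6×10⁻⁴ = 0.13568 m
Δh = 0.035588 + 0.142158 + 0.13568 = 0.313426 m

31 cm of thermosteric rise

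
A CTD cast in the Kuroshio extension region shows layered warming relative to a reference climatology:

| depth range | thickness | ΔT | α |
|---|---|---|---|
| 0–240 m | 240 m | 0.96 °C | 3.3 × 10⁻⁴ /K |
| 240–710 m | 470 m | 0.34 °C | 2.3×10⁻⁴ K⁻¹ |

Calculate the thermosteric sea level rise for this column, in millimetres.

Layer 1: 0.96 × 240 × 3.3×10⁻⁴ = 0.076032 m
240–710 m: 470 × 0.34 × 2.3×10⁻⁴ = 0.036754 m
Δh = 0.076032 + 0.036754 = 0.112786 m ≈ 113 mm

about 113 mm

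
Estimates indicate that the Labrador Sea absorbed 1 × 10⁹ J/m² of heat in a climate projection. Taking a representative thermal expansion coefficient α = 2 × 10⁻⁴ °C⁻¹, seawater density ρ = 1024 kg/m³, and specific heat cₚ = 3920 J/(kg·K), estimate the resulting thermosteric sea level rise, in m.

Δh = αQ/(ρcₚ) = 2×10⁻⁴ × 1×10⁹ / (1024 × 3920) ≈ 0.049825 m

0.0498 m of thermosteric rise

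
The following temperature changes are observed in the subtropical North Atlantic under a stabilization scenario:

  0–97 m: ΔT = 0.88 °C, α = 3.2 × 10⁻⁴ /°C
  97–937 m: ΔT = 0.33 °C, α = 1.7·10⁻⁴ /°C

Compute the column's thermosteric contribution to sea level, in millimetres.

about 74.4 mm

0–97 m: 97 × 0.88 × 3.2×10⁻⁴ = 0.0273152 m
Layer 2: 840 × 0.33 × 1.7×10⁻⁴ = 0.047124 m
Δh = 0.0273152 + 0.047124 = 0.0744392 m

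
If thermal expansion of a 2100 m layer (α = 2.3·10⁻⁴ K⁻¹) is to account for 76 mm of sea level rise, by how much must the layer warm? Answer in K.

ΔT = Δh/(αH) = 0.076 / (2.3×10⁻⁴ × 2100) ≈ 0.1573 K

about 0.157 K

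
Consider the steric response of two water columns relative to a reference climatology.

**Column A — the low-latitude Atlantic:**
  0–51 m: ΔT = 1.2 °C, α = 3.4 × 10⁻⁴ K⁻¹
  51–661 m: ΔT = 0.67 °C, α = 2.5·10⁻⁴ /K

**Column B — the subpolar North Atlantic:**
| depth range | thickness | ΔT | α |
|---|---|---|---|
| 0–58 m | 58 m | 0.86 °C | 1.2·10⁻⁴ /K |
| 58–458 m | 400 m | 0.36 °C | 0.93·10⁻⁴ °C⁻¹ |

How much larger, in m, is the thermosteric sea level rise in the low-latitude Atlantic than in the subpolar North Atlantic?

A 51 × 1.2 × 3.4×10⁻⁴ = 0.020808 m
A Layer 2: 2.5×10⁻⁴ × 0.67 × 610 = 0.102175 m
A total: 0.122983 m
B Layer 1: 0.86 × 58 × 1.2×10⁻⁴ = 0.0059856 m
B 400 × 0.93×10⁻⁴ × 0.36 = 0.013392 m
B total: 0.0193776 m
Difference: 0.122983 − 0.0193776 = 0.1036054 m

0.10 m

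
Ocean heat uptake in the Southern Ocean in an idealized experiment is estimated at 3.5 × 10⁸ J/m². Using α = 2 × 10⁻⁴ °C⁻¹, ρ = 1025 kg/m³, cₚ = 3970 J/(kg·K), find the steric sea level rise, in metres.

Δh = αQ/(ρcₚ) = 2×10⁻⁴ × 3.5×10⁸ / (1025 × 3970) ≈ 0.017202 m

Δh ≈ 0.0172 m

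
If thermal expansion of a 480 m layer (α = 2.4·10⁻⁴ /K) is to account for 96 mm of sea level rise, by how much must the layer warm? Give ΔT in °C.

ΔT = Δh/(αH) = 0.096 / (2.4×10⁻⁴ × 480) ≈ 0.8333 °C

ΔT ≈ 0.833 °C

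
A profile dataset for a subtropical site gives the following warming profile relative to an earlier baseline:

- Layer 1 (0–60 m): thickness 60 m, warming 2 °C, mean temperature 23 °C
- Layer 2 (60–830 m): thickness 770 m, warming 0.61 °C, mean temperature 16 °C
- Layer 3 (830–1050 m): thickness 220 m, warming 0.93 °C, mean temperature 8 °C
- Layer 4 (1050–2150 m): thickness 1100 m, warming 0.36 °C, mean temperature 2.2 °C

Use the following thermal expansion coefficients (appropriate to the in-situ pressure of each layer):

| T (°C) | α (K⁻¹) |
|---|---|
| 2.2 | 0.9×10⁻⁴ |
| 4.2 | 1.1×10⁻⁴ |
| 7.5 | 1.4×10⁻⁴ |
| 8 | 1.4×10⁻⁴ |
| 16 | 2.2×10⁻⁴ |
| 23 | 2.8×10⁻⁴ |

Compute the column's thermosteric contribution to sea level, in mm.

200 mm

Layer 1 at 23 °C → α = 2.8×10⁻⁴ K⁻¹
Layer 2 at 16 °C → α = 2.2×10⁻⁴ K⁻¹
Layer 3 at 8 °C → α = 1.4×10⁻⁴ K⁻¹
Layer 4 at 2.2 °C → α = 0.9×10⁻⁴ K⁻¹
0–60 m: 2.8×10⁻⁴ × 60 × 2 = 0.03360 m
0.61 × 770 × 2.2×10⁻⁴ = 0.103334 m
Layer 3: 0.93 × 1.4×10⁻⁴ × 220 = 0.028644 m
1050–2150 m: 1100 × 0.9×10⁻⁴ × 0.36 = 0.03564 m
Δh = 0.03360 + 0.103334 + 0.028644 + 0.03564 = 0.201218 m ≈ 200 mm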